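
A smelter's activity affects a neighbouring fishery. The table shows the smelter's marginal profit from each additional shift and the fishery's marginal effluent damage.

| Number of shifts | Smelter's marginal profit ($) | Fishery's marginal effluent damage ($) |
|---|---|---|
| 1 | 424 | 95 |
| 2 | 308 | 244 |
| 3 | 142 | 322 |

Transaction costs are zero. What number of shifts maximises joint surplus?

Bargaining reaches the level where marginal profit last exceeds marginal effluent damage.
That holds through level 2 (308 ≥ 244) but not at 3 (142 < 322).

2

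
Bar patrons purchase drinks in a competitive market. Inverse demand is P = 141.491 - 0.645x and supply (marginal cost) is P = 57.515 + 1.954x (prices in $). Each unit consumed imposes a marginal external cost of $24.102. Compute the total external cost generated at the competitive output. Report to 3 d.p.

Market equilibrium (private): 57.515 + 1.954x = 141.491 - 0.645x → x_m = 32.3109.
Total external cost = MEC × x_m = 24.102 × 32.3109 = 778.7573.

$778.757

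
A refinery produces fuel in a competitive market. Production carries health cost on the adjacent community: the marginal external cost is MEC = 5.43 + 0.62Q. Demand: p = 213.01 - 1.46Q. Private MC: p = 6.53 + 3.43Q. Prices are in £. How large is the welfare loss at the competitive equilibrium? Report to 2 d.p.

Market equilibrium (private): 6.53 + 3.43Q = 213.01 - 1.46Q → Q_m = 42.2249.
Social marginal cost = private MC + MEC = 11.96 + 4.05Q.
Set SMC = demand: 11.96 + 4.05Q = 213.01 - 1.46Q → Q* = 36.4882.
The loss is the area between SMC and demand from Q* to Q_m; with linear curves that's a triangle of height MEC(Q_m).
DWL = ½ × 5.7367 × 31.6095 = 90.6671.

DWL = £90.67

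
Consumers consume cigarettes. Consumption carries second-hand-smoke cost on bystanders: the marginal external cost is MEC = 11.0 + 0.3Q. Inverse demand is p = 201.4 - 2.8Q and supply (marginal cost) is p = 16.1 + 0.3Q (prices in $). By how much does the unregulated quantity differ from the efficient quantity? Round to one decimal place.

Market equilibrium (private): 16.1 + 0.3Q = 201.4 - 2.8Q → Q_m = 59.7742.
Social marginal benefit = demand − MEC = 190.4 - 3.1Q.
Set SMB = MC: 190.4 - 3.1Q = 16.1 + 0.3Q → Q* = 51.2647.
Gap = |59.7742 − 51.2647| = 8.5095.

8.5 units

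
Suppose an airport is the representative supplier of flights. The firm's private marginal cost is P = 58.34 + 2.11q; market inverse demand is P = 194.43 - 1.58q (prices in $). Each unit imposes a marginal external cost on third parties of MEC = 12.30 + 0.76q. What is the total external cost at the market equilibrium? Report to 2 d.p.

$970.51

Market equilibrium (private): 58.34 + 2.11q = 194.43 - 1.58q → q_m = 36.8808.
Total external cost = ∫₀^{q_m} (12.30 + 0.76q) dq = 12.30×36.8808 + ½×0.76×36.8808² = 970.5073.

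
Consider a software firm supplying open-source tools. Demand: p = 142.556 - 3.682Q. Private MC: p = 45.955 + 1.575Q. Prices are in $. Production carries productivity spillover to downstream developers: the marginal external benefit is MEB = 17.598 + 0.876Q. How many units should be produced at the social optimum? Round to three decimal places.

Q* = 26.067

Social marginal cost = private MC − MEB = 28.357 + 0.699Q.
Set SMC = demand: 28.357 + 0.699Q = 142.556 - 3.682Q → Q* = 26.0669.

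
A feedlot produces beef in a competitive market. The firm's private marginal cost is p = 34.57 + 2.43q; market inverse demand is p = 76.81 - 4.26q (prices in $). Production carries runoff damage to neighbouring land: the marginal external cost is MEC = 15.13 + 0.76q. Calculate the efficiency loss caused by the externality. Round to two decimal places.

Market equilibrium (private): 34.57 + 2.43q = 76.81 - 4.26q → q_m = 6.3139.
Social marginal cost = private MC + MEC = 49.70 + 3.19q.
Set SMC = demand: 49.70 + 3.19q = 76.81 - 4.26q → q* = 3.6389.
The loss is the area between SMC and demand from q* to q_m; with linear curves that's a triangle of height MEC(q_m).
DWL = ½ × 2.6750 × 19.9286 = 26.6545.

DWL = $26.65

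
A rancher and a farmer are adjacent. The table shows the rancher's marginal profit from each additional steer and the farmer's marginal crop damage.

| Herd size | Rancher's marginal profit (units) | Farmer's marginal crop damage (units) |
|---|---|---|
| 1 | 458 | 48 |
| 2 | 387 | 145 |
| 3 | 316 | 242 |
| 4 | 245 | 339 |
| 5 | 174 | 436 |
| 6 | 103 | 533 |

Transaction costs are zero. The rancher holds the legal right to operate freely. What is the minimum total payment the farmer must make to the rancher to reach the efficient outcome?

522

Left alone the rancher would choose level 6 (marginal profit stays positive).
Efficient level: k* = 3 (marginal profit ≥ marginal crop damage through 3).
The farmer must at least cover the rancher's forgone profit from cutting 6→3: 245 + 174 + 103 = 522.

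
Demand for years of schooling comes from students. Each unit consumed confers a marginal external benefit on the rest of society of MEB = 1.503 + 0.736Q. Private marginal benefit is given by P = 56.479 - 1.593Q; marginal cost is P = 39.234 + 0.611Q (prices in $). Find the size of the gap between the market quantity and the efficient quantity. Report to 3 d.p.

4.947 units

Market equilibrium (private): 39.234 + 0.611Q = 56.479 - 1.593Q → Q_m = 7.8244.
Social marginal benefit = demand + MEB = 57.982 - 0.857Q.
Set SMB = MC: 57.982 - 0.857Q = 39.234 + 0.611Q → Q* = 12.7711.
Gap = |7.8244 − 12.7711| = 4.9467.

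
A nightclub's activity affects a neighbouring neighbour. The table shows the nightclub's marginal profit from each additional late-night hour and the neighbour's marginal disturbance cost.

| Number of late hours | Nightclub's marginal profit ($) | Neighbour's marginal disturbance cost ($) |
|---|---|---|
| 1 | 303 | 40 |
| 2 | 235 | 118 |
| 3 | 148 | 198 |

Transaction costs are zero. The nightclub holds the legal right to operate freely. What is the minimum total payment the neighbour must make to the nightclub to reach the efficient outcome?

$148

Left alone the nightclub would choose level 3 (marginal profit stays positive).
Efficient level: k* = 2 (marginal profit ≥ marginal disturbance cost through 2).
The neighbour must at least cover the nightclub's forgone profit from cutting 3→2: 148 = 148.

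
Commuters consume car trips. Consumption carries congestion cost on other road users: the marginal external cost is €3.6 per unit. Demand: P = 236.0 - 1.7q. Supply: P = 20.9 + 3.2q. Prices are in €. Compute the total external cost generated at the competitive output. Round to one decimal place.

€158.0

Market equilibrium (private): 20.9 + 3.2q = 236.0 - 1.7q → q_m = 43.8980.
Total external cost = MEC × q_m = 3.6 × 43.8980 = 158.0328.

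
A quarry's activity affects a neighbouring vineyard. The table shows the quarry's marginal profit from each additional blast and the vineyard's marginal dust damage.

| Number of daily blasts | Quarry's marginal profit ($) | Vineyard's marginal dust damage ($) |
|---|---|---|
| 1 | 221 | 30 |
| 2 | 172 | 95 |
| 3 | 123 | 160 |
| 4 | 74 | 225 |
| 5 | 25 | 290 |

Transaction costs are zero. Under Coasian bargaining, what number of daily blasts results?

2

Bargaining reaches the level where marginal profit last exceeds marginal dust damage.
That holds through level 2 (172 ≥ 95) but not at 3 (123 < 160).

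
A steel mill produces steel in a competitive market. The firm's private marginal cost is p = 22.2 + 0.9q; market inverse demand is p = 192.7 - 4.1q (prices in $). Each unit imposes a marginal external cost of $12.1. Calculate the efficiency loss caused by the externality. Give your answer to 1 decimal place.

Market equilibrium (private): 22.2 + 0.9q = 192.7 - 4.1q → q_m = 34.1000.
Social marginal cost = private MC + MEC = 34.3 + 0.9q.
Set SMC = demand: 34.3 + 0.9q = 192.7 - 4.1q → q* = 31.6800.
The loss is the area between SMC and demand from q* to q_m; with linear curves that's a triangle of height MEC(q_m).
DWL = ½ × 2.4200 × 12.1000 = 14.6410.

DWL = $14.6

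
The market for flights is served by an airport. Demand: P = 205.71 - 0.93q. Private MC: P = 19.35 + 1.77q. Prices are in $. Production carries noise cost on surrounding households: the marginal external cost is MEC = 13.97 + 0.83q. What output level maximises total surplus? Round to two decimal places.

Social marginal cost = private MC + MEC = 33.32 + 2.60q.
Set SMC = demand: 33.32 + 2.60q = 205.71 - 0.93q → q* = 48.8357.

q* = 48.84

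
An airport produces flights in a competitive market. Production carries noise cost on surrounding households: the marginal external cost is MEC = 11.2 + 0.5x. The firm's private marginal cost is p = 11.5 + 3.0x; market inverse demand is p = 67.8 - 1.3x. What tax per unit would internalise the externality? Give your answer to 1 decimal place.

Social marginal cost = private MC + MEC = 22.7 + 3.5x.
Set SMC = demand: 22.7 + 3.5x = 67.8 - 1.3x → x* = 9.3958.
The Pigouvian tax equals MEC at x*: 11.2 + 0.5×9.3958 = 15.8979.

tax = 15.9 per unit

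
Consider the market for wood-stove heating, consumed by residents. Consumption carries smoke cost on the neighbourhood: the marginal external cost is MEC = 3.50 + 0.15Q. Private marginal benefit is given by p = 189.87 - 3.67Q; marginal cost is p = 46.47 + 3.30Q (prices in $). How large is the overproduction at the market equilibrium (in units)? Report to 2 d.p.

0.93 units

Market equilibrium (private): 46.47 + 3.30Q = 189.87 - 3.67Q → Q_m = 20.5739.
Social marginal benefit = demand − MEC = 186.37 - 3.82Q.
Set SMB = MC: 186.37 - 3.82Q = 46.47 + 3.30Q → Q* = 19.6489.
Gap = |20.5739 − 19.6489| = 0.9250.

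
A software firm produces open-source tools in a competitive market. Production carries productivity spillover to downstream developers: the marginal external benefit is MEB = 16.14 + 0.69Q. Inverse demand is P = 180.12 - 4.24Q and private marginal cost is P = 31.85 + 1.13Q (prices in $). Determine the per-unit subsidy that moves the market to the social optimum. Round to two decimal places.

subsidy = $40.38 per unit

Social marginal cost = private MC − MEB = 15.71 + 0.44Q.
Set SMC = demand: 15.71 + 0.44Q = 180.12 - 4.24Q → Q* = 35.1303.
The Pigouvian subsidy equals MEB at Q*: 16.14 + 0.69×35.1303 = 40.3799.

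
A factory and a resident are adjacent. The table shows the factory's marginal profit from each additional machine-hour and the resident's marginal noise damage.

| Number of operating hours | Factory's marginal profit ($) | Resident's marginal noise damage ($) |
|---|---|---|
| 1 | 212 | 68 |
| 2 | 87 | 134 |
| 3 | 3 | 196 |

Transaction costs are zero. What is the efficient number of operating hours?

1

Bargaining reaches the level where marginal profit last exceeds marginal noise damage.
That holds through level 1 (212 ≥ 68) but not at 2 (87 < 134).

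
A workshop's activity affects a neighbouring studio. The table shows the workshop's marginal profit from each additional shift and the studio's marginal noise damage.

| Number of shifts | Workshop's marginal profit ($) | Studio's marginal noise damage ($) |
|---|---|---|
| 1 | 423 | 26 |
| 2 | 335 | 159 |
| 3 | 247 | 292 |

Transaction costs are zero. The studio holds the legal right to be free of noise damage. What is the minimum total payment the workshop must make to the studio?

$185

Efficient level: marginal profit ≥ marginal noise damage through level 2, so k* = 2.
With the studio holding the right, the workshop must at least compensate total damage at k*: 26 + 159 = 185.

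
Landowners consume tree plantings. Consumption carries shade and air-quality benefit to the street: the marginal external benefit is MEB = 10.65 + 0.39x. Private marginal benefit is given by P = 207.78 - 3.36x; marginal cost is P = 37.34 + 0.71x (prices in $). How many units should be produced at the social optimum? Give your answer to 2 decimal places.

x* = 49.21

Social marginal benefit = demand + MEB = 218.43 - 2.97x.
Set SMB = MC: 218.43 - 2.97x = 37.34 + 0.71x → x* = 49.2092.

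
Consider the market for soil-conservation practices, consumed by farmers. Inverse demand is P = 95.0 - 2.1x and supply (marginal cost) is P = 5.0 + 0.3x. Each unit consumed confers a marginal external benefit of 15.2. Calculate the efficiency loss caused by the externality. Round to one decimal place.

DWL = 48.1

Market equilibrium (private): 5.0 + 0.3x = 95.0 - 2.1x → x_m = 37.5000.
Social marginal benefit = demand + MEB = 110.2 - 2.1x.
Set SMB = MC: 110.2 - 2.1x = 5.0 + 0.3x → x* = 43.8333.
Height of the DWL triangle at x_m is SMB(x_m) − MC(x_m) = MEB(x_m) = 15.2000.
DWL = ½ × 6.3333 × 15.2000 = 48.1331.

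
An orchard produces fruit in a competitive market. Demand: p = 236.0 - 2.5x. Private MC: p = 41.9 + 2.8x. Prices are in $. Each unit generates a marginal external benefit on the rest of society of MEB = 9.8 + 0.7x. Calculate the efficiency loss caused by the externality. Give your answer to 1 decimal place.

DWL = $136.5

Market equilibrium (private): 41.9 + 2.8x = 236.0 - 2.5x → x_m = 36.6226.
Social marginal cost = private MC − MEB = 32.1 + 2.1x.
Set SMC = demand: 32.1 + 2.1x = 236.0 - 2.5x → x* = 44.3261.
The welfare-loss triangle has base |x_m − x*| and height MEB(x_m) (the vertical gap between SMC and demand is zero at x* and MEB at x_m).
DWL = ½ × 7.7035 × 35.4358 = 136.4898.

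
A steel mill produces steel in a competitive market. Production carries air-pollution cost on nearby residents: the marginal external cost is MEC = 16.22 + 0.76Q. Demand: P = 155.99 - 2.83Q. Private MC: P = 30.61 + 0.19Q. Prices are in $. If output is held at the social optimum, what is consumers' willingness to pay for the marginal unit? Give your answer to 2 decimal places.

Social marginal cost = private MC + MEC = 46.83 + 0.95Q.
Set SMC = demand: 46.83 + 0.95Q = 155.99 - 2.83Q → Q* = 28.8783.
Consumer price on the demand curve at Q*: 155.99 − 2.83×28.8783 = 74.2644.

P = $74.26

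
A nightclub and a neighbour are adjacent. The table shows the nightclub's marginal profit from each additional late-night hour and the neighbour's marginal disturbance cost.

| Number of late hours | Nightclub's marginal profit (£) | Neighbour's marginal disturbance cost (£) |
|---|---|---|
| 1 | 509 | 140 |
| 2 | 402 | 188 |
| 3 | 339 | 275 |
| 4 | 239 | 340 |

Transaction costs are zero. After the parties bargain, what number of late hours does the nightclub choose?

3

Bargaining reaches the level where marginal profit last exceeds marginal disturbance cost.
That holds through level 3 (339 ≥ 275) but not at 4 (239 < 340).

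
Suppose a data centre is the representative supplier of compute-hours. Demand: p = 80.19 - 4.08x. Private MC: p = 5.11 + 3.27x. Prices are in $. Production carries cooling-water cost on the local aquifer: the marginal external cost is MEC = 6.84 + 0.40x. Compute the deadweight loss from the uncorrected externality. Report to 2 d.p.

DWL = $7.70

Market equilibrium (private): 5.11 + 3.27x = 80.19 - 4.08x → x_m = 10.2150.
Social marginal cost = private MC + MEC = 11.95 + 3.67x.
Set SMC = demand: 11.95 + 3.67x = 80.19 - 4.08x → x* = 8.8052.
The welfare-loss triangle has base |x_m − x*| and height MEC(x_m) (the vertical gap between SMC and demand is zero at x* and MEC at x_m).
DWL = ½ × 1.4098 × 10.9260 = 7.7017.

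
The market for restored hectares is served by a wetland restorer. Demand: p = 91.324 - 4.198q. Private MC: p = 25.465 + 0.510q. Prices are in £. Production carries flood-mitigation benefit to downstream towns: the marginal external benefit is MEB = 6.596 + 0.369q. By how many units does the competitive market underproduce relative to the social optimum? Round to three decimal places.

2.710 units

Market equilibrium (private): 25.465 + 0.510q = 91.324 - 4.198q → q_m = 13.9887.
Social marginal cost = private MC − MEB = 18.869 + 0.141q.
Set SMC = demand: 18.869 + 0.141q = 91.324 - 4.198q → q* = 16.6985.
Gap = |13.9887 − 16.6985| = 2.7098.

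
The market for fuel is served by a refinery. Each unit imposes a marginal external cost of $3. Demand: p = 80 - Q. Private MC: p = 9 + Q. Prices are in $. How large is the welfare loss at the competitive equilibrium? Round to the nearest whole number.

Market equilibrium (private): 9 + Q = 80 - Q → Q_m = 35.5000.
Social marginal cost = private MC + MEC = 12 + Q.
Set SMC = demand: 12 + Q = 80 - Q → Q* = 34.0000.
Between Q* and Q_m the wedge SMC − demand runs linearly from 0 to MEC(Q_m), so the loss is a triangle.
DWL = ½ × 1.5000 × 3.0000 = 2.2500.

DWL = $2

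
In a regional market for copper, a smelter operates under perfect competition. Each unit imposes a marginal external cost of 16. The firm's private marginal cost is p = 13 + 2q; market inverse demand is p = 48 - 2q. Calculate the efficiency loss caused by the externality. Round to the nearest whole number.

DWL = 32

Market equilibrium (private): 13 + 2q = 48 - 2q → q_m = 8.7500.
Social marginal cost = private MC + MEC = 29 + 2q.
Set SMC = demand: 29 + 2q = 48 - 2q → q* = 4.7500.
The loss is the area between SMC and demand from q* to q_m; with linear curves that's a triangle of height MEC(q_m).
DWL = ½ × 4.0000 × 16.0000 = 32.0000.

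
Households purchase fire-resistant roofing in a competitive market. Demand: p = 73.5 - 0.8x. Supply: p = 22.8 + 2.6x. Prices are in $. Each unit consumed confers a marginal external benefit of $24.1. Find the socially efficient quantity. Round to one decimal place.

Social marginal benefit = demand + MEB = 97.6 - 0.8x.
Set SMB = MC: 97.6 - 0.8x = 22.8 + 2.6x → x* = 22.0000.

x* = 22.0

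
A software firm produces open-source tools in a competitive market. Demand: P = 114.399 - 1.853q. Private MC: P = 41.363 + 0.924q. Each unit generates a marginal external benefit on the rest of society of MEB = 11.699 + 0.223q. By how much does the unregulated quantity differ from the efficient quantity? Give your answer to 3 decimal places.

Market equilibrium (private): 41.363 + 0.924q = 114.399 - 1.853q → q_m = 26.3003.
Social marginal cost = private MC − MEB = 29.664 + 0.701q.
Set SMC = demand: 29.664 + 0.701q = 114.399 - 1.853q → q* = 33.1774.
Gap = |26.3003 − 33.1774| = 6.8771.

6.877 units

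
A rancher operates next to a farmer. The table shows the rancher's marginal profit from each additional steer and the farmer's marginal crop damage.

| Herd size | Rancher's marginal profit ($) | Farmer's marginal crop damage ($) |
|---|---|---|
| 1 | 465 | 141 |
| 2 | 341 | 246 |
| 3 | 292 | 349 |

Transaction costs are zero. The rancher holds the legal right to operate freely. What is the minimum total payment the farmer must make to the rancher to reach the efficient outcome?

Left alone the rancher would choose level 3 (marginal profit stays positive).
Efficient level: k* = 2 (marginal profit ≥ marginal crop damage through 2).
The farmer must at least cover the rancher's forgone profit from cutting 3→2: 292 = 292.

$292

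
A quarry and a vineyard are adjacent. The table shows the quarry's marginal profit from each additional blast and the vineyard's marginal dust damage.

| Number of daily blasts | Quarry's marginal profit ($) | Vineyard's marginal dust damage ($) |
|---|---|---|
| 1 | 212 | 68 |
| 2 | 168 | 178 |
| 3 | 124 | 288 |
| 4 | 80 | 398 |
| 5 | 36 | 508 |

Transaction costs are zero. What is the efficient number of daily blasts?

1

Bargaining reaches the level where marginal profit last exceeds marginal dust damage.
That holds through level 1 (212 ≥ 68) but not at 2 (168 < 178).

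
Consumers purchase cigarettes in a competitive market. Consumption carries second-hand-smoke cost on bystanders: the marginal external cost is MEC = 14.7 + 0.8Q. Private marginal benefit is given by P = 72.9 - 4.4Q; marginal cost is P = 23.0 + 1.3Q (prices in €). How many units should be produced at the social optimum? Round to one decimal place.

Social marginal benefit = demand − MEC = 58.2 - 5.2Q.
Set SMB = MC: 58.2 - 5.2Q = 23.0 + 1.3Q → Q* = 5.4154.

Q* = 5.4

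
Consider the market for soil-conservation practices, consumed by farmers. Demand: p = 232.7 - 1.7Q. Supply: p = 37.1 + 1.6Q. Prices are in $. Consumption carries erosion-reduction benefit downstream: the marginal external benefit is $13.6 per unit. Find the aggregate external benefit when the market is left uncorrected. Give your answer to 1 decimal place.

Market equilibrium (private): 37.1 + 1.6Q = 232.7 - 1.7Q → Q_m = 59.2727.
Total external benefit = MEB × Q_m = 13.6 × 59.2727 = 806.1087.

$806.1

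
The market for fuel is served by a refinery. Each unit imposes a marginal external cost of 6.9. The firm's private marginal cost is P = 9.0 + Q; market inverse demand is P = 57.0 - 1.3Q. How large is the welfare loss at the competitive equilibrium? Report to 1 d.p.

DWL = 10.4

Market equilibrium (private): 9.0 + Q = 57.0 - 1.3Q → Q_m = 20.8696.
Social marginal cost = private MC + MEC = 15.9 + Q.
Set SMC = demand: 15.9 + Q = 57.0 - 1.3Q → Q* = 17.8696.
The loss is the area between SMC and demand from Q* to Q_m; with linear curves that's a triangle of height MEC(Q_m).
DWL = ½ × 3.0000 × 6.9000 = 10.3500.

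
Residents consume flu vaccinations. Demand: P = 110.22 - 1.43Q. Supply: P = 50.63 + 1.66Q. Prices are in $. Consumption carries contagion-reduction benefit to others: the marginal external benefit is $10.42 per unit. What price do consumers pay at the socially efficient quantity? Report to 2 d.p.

Social marginal benefit = demand + MEB = 120.64 - 1.43Q.
Set SMB = MC: 120.64 - 1.43Q = 50.63 + 1.66Q → Q* = 22.6570.
Consumer price on the demand curve at Q*: 110.22 − 1.43×22.6570 = 77.8205.

P = $77.82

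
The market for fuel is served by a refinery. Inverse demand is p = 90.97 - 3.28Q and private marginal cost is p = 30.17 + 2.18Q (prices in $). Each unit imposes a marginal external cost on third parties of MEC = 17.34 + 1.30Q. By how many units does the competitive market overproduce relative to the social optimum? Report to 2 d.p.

Market equilibrium (private): 30.17 + 2.18Q = 90.97 - 3.28Q → Q_m = 11.1355.
Social marginal cost = private MC + MEC = 47.51 + 3.48Q.
Set SMC = demand: 47.51 + 3.48Q = 90.97 - 3.28Q → Q* = 6.4290.
Gap = |11.1355 − 6.4290| = 4.7065.

4.71 units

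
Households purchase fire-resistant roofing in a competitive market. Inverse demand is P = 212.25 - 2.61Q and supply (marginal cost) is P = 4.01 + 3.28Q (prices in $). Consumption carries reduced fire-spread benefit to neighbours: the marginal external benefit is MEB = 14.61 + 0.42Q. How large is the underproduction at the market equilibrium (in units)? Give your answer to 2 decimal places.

5.39 units

Market equilibrium (private): 4.01 + 3.28Q = 212.25 - 2.61Q → Q_m = 35.3548.
Social marginal benefit = demand + MEB = 226.86 - 2.19Q.
Set SMB = MC: 226.86 - 2.19Q = 4.01 + 3.28Q → Q* = 40.7404.
Gap = |35.3548 − 40.7404| = 5.3856.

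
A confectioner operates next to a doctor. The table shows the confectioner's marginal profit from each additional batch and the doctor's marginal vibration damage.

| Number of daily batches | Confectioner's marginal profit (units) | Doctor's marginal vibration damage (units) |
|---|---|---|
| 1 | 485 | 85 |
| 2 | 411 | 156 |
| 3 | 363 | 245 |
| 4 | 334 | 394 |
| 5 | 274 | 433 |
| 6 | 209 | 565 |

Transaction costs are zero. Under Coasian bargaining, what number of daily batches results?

Bargaining reaches the level where marginal profit last exceeds marginal vibration damage.
That holds through level 3 (363 ≥ 245) but not at 4 (334 < 394).

3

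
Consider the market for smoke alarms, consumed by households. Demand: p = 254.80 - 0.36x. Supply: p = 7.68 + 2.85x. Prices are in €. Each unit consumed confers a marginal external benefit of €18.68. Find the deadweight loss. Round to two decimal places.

DWL = €54.35

Market equilibrium (private): 7.68 + 2.85x = 254.80 - 0.36x → x_m = 76.9844.
Social marginal benefit = demand + MEB = 273.48 - 0.36x.
Set SMB = MC: 273.48 - 0.36x = 7.68 + 2.85x → x* = 82.8037.
Height of the DWL triangle at x_m is SMB(x_m) − MC(x_m) = MEB(x_m) = 18.6800.
DWL = ½ × 5.8193 × 18.6800 = 54.3523.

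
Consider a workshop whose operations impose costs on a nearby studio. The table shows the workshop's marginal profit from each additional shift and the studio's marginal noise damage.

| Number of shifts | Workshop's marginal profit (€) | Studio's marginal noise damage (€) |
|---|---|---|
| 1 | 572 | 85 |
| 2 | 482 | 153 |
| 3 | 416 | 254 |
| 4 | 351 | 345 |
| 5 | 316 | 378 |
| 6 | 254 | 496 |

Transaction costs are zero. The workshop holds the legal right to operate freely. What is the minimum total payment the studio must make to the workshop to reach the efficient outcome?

€570

Left alone the workshop would choose level 6 (marginal profit stays positive).
Efficient level: k* = 4 (marginal profit ≥ marginal noise damage through 4).
The studio must at least cover the workshop's forgone profit from cutting 6→4: 316 + 254 = 570.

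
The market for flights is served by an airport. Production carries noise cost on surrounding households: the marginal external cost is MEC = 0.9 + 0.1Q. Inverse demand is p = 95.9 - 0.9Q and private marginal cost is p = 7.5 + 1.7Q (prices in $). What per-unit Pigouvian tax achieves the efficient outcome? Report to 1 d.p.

Social marginal cost = private MC + MEC = 8.4 + 1.8Q.
Set SMC = demand: 8.4 + 1.8Q = 95.9 - 0.9Q → Q* = 32.4074.
The Pigouvian tax equals MEC at Q*: 0.9 + 0.1×32.4074 = 4.1407.

tax = $4.1 per unit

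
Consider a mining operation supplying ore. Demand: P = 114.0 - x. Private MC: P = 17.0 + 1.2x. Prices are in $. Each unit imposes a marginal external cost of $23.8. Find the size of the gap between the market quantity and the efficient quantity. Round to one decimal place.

Market equilibrium (private): 17.0 + 1.2x = 114.0 - x → x_m = 44.0909.
Social marginal cost = private MC + MEC = 40.8 + 1.2x.
Set SMC = demand: 40.8 + 1.2x = 114.0 - x → x* = 33.2727.
Gap = |44.0909 − 33.2727| = 10.8182.

10.8 units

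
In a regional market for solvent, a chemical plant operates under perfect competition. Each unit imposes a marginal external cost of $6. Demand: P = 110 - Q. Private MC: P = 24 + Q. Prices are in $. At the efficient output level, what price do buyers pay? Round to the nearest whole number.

Social marginal cost = private MC + MEC = 30 + Q.
Set SMC = demand: 30 + Q = 110 - Q → Q* = 40.0000.
Consumer price on the demand curve at Q*: 110 − 1×40.0000 = 70.0000.

P = $70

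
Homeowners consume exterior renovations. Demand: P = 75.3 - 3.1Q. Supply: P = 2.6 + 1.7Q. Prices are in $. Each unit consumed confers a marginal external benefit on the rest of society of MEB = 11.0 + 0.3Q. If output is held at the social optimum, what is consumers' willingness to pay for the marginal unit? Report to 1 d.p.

P = $17.6

Social marginal benefit = demand + MEB = 86.3 - 2.8Q.
Set SMB = MC: 86.3 - 2.8Q = 2.6 + 1.7Q → Q* = 18.6000.
Consumer price on the demand curve at Q*: 75.3 − 3.1×18.6000 = 17.6400.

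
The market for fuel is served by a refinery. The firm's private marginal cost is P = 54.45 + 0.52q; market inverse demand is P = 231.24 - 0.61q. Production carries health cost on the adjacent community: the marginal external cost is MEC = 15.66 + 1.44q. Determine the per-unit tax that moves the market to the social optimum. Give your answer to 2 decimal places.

tax = 105.94 per unit

Social marginal cost = private MC + MEC = 70.11 + 1.96q.
Set SMC = demand: 70.11 + 1.96q = 231.24 - 0.61q → q* = 62.6965.
The Pigouvian tax equals MEC at q*: 15.66 + 1.44×62.6965 = 105.9430.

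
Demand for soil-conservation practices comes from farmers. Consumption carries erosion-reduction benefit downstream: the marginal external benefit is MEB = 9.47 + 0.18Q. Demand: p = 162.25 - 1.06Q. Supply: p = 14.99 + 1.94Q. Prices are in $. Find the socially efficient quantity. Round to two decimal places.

Social marginal benefit = demand + MEB = 171.72 - 0.88Q.
Set SMB = MC: 171.72 - 0.88Q = 14.99 + 1.94Q → Q* = 55.5780.

Q* = 55.58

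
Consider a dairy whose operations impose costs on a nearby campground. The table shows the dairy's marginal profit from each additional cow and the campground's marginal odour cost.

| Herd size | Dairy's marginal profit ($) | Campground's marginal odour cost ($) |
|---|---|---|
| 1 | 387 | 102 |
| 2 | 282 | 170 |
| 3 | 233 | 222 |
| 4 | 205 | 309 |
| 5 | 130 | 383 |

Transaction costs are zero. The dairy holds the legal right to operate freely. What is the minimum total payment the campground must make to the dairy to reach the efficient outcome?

Left alone the dairy would choose level 5 (marginal profit stays positive).
Efficient level: k* = 3 (marginal profit ≥ marginal odour cost through 3).
The campground must at least cover the dairy's forgone profit from cutting 5→3: 205 + 130 = 335.

$335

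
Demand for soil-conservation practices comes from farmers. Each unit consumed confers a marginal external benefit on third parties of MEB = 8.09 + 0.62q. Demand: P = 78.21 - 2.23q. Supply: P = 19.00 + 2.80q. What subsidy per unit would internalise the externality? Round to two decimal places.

Social marginal benefit = demand + MEB = 86.30 - 1.61q.
Set SMB = MC: 86.30 - 1.61q = 19.00 + 2.80q → q* = 15.2608.
The Pigouvian subsidy equals MEB at q*: 8.09 + 0.62×15.2608 = 17.5517.

subsidy = 17.55 per unit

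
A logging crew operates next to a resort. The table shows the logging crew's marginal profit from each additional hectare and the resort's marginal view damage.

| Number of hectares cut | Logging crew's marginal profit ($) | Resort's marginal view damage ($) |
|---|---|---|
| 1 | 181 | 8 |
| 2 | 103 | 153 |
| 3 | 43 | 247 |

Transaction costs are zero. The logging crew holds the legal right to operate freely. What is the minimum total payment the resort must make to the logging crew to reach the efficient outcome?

Left alone the logging crew would choose level 3 (marginal profit stays positive).
Efficient level: k* = 1 (marginal profit ≥ marginal view damage through 1).
The resort must at least cover the logging crew's forgone profit from cutting 3→1: 103 + 43 = 146.

$146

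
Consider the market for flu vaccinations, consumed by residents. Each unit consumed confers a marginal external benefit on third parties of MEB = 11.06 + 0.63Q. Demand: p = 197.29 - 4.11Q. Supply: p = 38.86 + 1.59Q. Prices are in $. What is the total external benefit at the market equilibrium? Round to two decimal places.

Market equilibrium (private): 38.86 + 1.59Q = 197.29 - 4.11Q → Q_m = 27.7947.
Total external benefit = ∫₀^{Q_m} (11.06 + 0.63Q) dQ = 11.06×27.7947 + ½×0.63×27.7947² = 550.7612.

$550.76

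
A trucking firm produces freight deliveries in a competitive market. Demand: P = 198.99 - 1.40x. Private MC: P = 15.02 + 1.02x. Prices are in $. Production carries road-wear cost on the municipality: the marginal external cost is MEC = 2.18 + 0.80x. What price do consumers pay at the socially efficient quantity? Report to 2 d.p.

Social marginal cost = private MC + MEC = 17.20 + 1.82x.
Set SMC = demand: 17.20 + 1.82x = 198.99 - 1.40x → x* = 56.4565.
Consumer price on the demand curve at x*: 198.99 − 1.40×56.4565 = 119.9509.

P = $119.95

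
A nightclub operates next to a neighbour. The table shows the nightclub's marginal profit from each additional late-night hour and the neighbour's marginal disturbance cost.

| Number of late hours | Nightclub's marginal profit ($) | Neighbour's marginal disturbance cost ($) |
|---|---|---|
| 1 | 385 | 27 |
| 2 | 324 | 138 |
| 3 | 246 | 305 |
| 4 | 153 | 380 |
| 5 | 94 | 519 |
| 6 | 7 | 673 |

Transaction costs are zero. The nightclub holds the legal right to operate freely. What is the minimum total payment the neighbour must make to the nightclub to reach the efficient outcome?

Left alone the nightclub would choose level 6 (marginal profit stays positive).
Efficient level: k* = 2 (marginal profit ≥ marginal disturbance cost through 2).
The neighbour must at least cover the nightclub's forgone profit from cutting 6→2: 246 + 153 + 94 + 7 = 500.

$500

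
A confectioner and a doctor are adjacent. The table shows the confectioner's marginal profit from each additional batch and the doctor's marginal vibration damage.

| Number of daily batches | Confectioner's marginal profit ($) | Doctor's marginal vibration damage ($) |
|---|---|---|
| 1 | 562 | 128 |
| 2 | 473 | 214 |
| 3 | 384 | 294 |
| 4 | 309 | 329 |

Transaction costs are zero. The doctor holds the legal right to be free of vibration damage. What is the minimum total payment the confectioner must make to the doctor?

$636

Efficient level: marginal profit ≥ marginal vibration damage through level 3, so k* = 3.
With the doctor holding the right, the confectioner must at least compensate total damage at k*: 128 + 214 + 294 = 636.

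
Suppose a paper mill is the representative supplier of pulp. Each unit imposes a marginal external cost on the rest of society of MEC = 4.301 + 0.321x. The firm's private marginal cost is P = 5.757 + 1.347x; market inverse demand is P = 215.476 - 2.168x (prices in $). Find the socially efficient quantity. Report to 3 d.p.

Social marginal cost = private MC + MEC = 10.058 + 1.668x.
Set SMC = demand: 10.058 + 1.668x = 215.476 - 2.168x → x* = 53.5501.

x* = 53.550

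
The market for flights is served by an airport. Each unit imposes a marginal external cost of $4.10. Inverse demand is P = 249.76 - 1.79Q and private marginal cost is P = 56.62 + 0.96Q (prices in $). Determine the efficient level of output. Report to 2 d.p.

Q* = 68.74

Social marginal cost = private MC + MEC = 60.72 + 0.96Q.
Set SMC = demand: 60.72 + 0.96Q = 249.76 - 1.79Q → Q* = 68.7418.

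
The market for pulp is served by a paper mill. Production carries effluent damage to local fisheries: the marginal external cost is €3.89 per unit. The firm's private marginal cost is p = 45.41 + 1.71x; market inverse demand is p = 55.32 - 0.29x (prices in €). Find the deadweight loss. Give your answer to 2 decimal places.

Market equilibrium (private): 45.41 + 1.71x = 55.32 - 0.29x → x_m = 4.9550.
Social marginal cost = private MC + MEC = 49.30 + 1.71x.
Set SMC = demand: 49.30 + 1.71x = 55.32 - 0.29x → x* = 3.0100.
Between x* and x_m the wedge SMC − demand runs linearly from 0 to MEC(x_m), so the loss is a triangle.
DWL = ½ × 1.9450 × 3.8900 = 3.7830.

DWL = €3.78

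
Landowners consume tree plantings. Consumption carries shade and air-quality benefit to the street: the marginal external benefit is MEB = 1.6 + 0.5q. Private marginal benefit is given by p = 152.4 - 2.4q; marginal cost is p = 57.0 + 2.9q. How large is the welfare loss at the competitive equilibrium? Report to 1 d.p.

DWL = 11.7

Market equilibrium (private): 57.0 + 2.9q = 152.4 - 2.4q → q_m = 18.0000.
Social marginal benefit = demand + MEB = 154.0 - 1.9q.
Set SMB = MC: 154.0 - 1.9q = 57.0 + 2.9q → q* = 20.2083.
The loss is the area between SMB and MC from q* to q_m; with linear curves that's a triangle of height MEB(q_m).
DWL = ½ × 2.2083 × 10.6000 = 11.7040.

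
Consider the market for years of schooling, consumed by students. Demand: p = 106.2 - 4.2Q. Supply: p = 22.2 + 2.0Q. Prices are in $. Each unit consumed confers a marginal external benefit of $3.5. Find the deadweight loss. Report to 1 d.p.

DWL = $1.0

Market equilibrium (private): 22.2 + 2.0Q = 106.2 - 4.2Q → Q_m = 13.5484.
Social marginal benefit = demand + MEB = 109.7 - 4.2Q.
Set SMB = MC: 109.7 - 4.2Q = 22.2 + 2.0Q → Q* = 14.1129.
Height of the DWL triangle at Q_m is SMB(Q_m) − MC(Q_m) = MEB(Q_m) = 3.5000.
DWL = ½ × 0.5645 × 3.5000 = 0.9879.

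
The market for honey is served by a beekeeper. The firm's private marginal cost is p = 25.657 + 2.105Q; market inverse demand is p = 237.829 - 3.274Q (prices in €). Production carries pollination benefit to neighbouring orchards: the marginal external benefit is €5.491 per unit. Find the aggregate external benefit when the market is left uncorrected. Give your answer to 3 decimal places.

€216.590

Market equilibrium (private): 25.657 + 2.105Q = 237.829 - 3.274Q → Q_m = 39.4445.
Total external benefit = MEB × Q_m = 5.491 × 39.4445 = 216.5897.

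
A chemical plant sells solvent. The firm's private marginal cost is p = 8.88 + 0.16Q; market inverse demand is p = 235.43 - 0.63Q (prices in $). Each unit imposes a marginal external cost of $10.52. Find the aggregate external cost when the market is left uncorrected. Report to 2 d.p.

Market equilibrium (private): 8.88 + 0.16Q = 235.43 - 0.63Q → Q_m = 286.7722.
Total external cost = MEC × Q_m = 10.52 × 286.7722 = 3016.8435.

$3016.84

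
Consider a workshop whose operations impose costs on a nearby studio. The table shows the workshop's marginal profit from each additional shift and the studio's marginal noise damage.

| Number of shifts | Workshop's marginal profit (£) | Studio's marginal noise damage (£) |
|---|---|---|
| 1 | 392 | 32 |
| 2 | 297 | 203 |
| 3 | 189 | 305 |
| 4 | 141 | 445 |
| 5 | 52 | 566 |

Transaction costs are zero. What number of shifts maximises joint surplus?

2

Bargaining reaches the level where marginal profit last exceeds marginal noise damage.
That holds through level 2 (297 ≥ 203) but not at 3 (189 < 305).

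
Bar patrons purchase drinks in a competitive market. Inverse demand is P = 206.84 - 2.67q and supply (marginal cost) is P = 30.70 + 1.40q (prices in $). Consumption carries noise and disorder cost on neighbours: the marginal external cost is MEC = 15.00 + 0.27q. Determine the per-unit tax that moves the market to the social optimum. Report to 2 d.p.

Social marginal benefit = demand − MEC = 191.84 - 2.94q.
Set SMB = MC: 191.84 - 2.94q = 30.70 + 1.40q → q* = 37.1290.
The Pigouvian tax equals MEC at q*: 15.00 + 0.27×37.1290 = 25.0248.

tax = $25.02 per unit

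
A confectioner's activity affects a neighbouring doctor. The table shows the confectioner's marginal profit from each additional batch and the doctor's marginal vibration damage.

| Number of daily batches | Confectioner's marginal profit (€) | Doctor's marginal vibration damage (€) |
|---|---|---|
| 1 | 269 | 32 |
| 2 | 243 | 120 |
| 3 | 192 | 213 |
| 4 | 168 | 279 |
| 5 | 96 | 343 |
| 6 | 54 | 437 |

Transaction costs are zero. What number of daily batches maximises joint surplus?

Bargaining reaches the level where marginal profit last exceeds marginal vibration damage.
That holds through level 2 (243 ≥ 120) but not at 3 (192 < 213).

2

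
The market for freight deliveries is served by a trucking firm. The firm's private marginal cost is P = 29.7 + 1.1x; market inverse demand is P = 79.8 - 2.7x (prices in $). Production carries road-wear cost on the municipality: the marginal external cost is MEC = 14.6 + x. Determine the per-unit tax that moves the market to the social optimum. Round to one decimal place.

Social marginal cost = private MC + MEC = 44.3 + 2.1x.
Set SMC = demand: 44.3 + 2.1x = 79.8 - 2.7x → x* = 7.3958.
The Pigouvian tax equals MEC at x*: 14.6 + 1.0×7.3958 = 21.9958.

tax = $22.0 per unit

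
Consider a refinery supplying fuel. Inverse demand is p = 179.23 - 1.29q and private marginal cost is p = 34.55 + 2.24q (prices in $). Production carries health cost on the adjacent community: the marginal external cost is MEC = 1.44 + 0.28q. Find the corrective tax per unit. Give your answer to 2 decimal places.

Social marginal cost = private MC + MEC = 35.99 + 2.52q.
Set SMC = demand: 35.99 + 2.52q = 179.23 - 1.29q → q* = 37.5958.
The Pigouvian tax equals MEC at q*: 1.44 + 0.28×37.5958 = 11.9668.

tax = $11.97 per unit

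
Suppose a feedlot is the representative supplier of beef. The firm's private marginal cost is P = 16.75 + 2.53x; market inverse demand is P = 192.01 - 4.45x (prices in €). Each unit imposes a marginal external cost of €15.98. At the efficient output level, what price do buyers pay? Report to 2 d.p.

Social marginal cost = private MC + MEC = 32.73 + 2.53x.
Set SMC = demand: 32.73 + 2.53x = 192.01 - 4.45x → x* = 22.8195.
Consumer price on the demand curve at x*: 192.01 − 4.45×22.8195 = 90.4632.

P = €90.46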